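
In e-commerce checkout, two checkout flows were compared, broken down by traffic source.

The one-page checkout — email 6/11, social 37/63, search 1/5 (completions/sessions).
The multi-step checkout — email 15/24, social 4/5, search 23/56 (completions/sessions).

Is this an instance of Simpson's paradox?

Yes

Email: the one-page checkout 6/11 = 54.5%, the multi-step checkout 15/24 = 62.5% → the multi-step checkout
Social: the one-page checkout 37/63 = 58.7%, the multi-step checkout 4/5 = 80.0% → the multi-step checkout
Search: the one-page checkout 1/5 = 20.0%, the multi-step checkout 23/56 = 41.1% → the multi-step checkout
Overall: the one-page checkout 44/79 = 55.7%, the multi-step checkout 42/85 = 49.4% → the one-page checkout
The multi-step checkout wins each traffic group but the one-page checkout wins overall — the comparison reverses. The multi-step checkout's sessions skew toward search, which has a lower base rate.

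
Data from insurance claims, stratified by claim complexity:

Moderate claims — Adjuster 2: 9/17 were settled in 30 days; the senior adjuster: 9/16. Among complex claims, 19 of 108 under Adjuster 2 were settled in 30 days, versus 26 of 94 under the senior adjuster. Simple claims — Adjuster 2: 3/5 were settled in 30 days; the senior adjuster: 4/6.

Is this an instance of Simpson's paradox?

Moderate: Adjuster 2 9/17 = 52.9%, the senior adjuster 9/16 = 56.2% → the senior adjuster
Complex: Adjuster 2 19/108 = 17.6%, the senior adjuster 26/94 = 27.7% → the senior adjuster
Simple: Adjuster 2 3/5 = 60.0%, the senior adjuster 4/6 = 66.7% → the senior adjuster
Overall: Adjuster 2 31/130 = 23.8%, the senior adjuster 39/116 = 33.6% → the senior adjuster
The senior adjuster wins overall and in every claim group — no reversal.

No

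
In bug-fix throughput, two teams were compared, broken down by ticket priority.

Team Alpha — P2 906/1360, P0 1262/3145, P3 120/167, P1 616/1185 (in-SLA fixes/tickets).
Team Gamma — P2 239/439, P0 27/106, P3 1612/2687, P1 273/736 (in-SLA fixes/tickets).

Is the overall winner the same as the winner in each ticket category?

No

P2: Team Alpha 906/1360 = 66.6%, Team Gamma 239/439 = 54.4% → Team Alpha
P0: Team Alpha 1262/3145 = 40.1%, Team Gamma 27/106 = 25.5% → Team Alpha
P3: Team Alpha 120/167 = 71.9%, Team Gamma 1612/2687 = 60.0% → Team Alpha
P1: Team Alpha 616/1185 = 52.0%, Team Gamma 273/736 = 37.1% → Team Alpha
Overall: Team Alpha 2904/5857 = 49.6%, Team Gamma 2151/3968 = 54.2% → Team Gamma
Team Alpha wins each ticket group but Team Gamma wins overall — the comparison reverses. Team Alpha's tickets skew toward P0, which has a lower base rate.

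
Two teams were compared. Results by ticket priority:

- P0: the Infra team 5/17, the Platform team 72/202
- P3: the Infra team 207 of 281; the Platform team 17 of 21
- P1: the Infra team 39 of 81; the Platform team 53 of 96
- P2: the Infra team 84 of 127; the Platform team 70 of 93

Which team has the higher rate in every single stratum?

P0: the Infra team 5/17 = 29.4%, the Platform team 72/202 = 35.6% → the Platform team
P3: the Infra team 207/281 = 73.7%, the Platform team 17/21 = 81.0% → the Platform team
P1: the Infra team 39/81 = 48.1%, the Platform team 53/96 = 55.2% → the Platform team
P2: the Infra team 84/127 = 66.1%, the Platform team 70/93 = 75.3% → the Platform team
The Platform team has the higher rate in all 4 groups.

the Platform team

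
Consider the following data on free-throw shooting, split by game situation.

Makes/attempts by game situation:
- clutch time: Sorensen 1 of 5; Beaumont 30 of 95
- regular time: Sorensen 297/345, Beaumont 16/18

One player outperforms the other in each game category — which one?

Clutch time: Sorensen 1/5 = 20.0%, Beaumont 30/95 = 31.6% → Beaumont
Regular time: Sorensen 297/345 = 86.1%, Beaumont 16/18 = 88.9% → Beaumont
Beaumont has the higher rate in both groups.

Beaumont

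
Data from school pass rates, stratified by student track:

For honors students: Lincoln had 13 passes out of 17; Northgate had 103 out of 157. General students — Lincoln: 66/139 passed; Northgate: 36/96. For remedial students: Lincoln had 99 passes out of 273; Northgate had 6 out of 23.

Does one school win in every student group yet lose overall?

Honors: Lincoln 13/17 = 76.5%, Northgate 103/157 = 65.6% → Lincoln
General: Lincoln 66/139 = 47.5%, Northgate 36/96 = 37.5% → Lincoln
Remedial: Lincoln 99/273 = 36.3%, Northgate 6/23 = 26.1% → Lincoln
Overall: Lincoln 178/429 = 41.5%, Northgate 145/276 = 52.5% → Northgate
Lincoln wins each student group but Northgate wins overall — the comparison reverses. Lincoln's students skew toward remedial, which has a lower base rate.

Yes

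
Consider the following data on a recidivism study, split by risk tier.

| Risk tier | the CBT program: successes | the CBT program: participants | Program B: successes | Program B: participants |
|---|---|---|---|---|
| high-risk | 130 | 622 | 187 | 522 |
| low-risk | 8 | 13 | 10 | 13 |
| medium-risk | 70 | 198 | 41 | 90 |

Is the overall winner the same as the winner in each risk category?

High-risk: the CBT program 130/622 = 20.9%, Program B 187/522 = 35.8% → Program B
Low-risk: the CBT program 8/13 = 61.5%, Program B 10/13 = 76.9% → Program B
Medium-risk: the CBT program 70/198 = 35.4%, Program B 41/90 = 45.6% → Program B
Overall: the CBT program 208/833 = 25.0%, Program B 238/625 = 38.1% → Program B
Program B wins overall and in every risk group — no reversal.

Yes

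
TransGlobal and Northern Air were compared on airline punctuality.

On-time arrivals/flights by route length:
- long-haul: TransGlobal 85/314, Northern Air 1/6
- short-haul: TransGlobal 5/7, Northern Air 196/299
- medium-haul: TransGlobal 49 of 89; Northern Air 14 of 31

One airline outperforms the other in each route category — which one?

TransGlobal

Long-haul: TransGlobal 85/314 = 27.1%, Northern Air 1/6 = 16.7% → TransGlobal
Short-haul: TransGlobal 5/7 = 71.4%, Northern Air 196/299 = 65.6% → TransGlobal
Medium-haul: TransGlobal 49/89 = 55.1%, Northern Air 14/31 = 45.2% → TransGlobal
TransGlobal has the higher rate in all 3 groups.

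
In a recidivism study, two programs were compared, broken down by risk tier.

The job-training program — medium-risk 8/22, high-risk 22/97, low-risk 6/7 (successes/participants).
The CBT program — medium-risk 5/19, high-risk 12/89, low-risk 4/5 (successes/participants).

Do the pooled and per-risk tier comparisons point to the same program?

Yes

Medium-risk: the job-training program 8/22 = 36.4%, the CBT program 5/19 = 26.3% → the job-training program
High-risk: the job-training program 22/97 = 22.7%, the CBT program 12/89 = 13.5% → the job-training program
Low-risk: the job-training program 6/7 = 85.7%, the CBT program 4/5 = 80.0% → the job-training program
Overall: the job-training program 36/126 = 28.6%, the CBT program 21/113 = 18.6% → the job-training program
The job-training program wins overall and in every risk group — no reversal.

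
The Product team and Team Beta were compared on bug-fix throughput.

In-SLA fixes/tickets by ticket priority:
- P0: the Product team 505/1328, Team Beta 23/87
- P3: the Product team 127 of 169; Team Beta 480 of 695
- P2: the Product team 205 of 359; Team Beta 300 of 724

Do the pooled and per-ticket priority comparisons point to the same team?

P0: the Product team 505/1328 = 38.0%, Team Beta 23/87 = 26.4% → the Product team
P3: the Product team 127/169 = 75.1%, Team Beta 480/695 = 69.1% → the Product team
P2: the Product team 205/359 = 57.1%, Team Beta 300/724 = 41.4% → the Product team
Overall: the Product team 837/1856 = 45.1%, Team Beta 803/1506 = 53.3% → Team Beta
The Product team wins each ticket group but Team Beta wins overall — the comparison reverses. The Product team's tickets skew toward P0, which has a lower base rate.

No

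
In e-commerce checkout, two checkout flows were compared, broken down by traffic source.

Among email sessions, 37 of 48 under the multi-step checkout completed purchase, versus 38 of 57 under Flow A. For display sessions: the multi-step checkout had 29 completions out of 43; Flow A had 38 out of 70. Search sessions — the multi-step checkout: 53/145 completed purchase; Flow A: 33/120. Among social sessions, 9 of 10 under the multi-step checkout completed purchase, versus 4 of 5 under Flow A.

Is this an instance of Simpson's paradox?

No

Email: the multi-step checkout 37/48 = 77.1%, Flow A 38/57 = 66.7% → the multi-step checkout
Display: the multi-step checkout 29/43 = 67.4%, Flow A 38/70 = 54.3% → the multi-step checkout
Search: the multi-step checkout 53/145 = 36.6%, Flow A 33/120 = 27.5% → the multi-step checkout
Social: the multi-step checkout 9/10 = 90.0%, Flow A 4/5 = 80.0% → the multi-step checkout
Overall: the multi-step checkout 128/246 = 52.0%, Flow A 113/252 = 44.8% → the multi-step checkout
The multi-step checkout wins overall and in every traffic group — no reversal.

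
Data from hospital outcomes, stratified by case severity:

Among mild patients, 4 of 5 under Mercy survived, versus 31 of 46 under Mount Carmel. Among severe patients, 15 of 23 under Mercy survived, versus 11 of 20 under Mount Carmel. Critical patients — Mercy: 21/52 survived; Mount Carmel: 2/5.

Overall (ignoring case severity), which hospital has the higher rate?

Mount Carmel

Mild: Mercy 4/5 = 80.0%, Mount Carmel 31/46 = 67.4% → Mercy
Severe: Mercy 15/23 = 65.2%, Mount Carmel 11/20 = 55.0% → Mercy
Critical: Mercy 21/52 = 40.4%, Mount Carmel 2/5 = 40.0% → Mercy
Overall: Mercy 40/80 = 50.0%, Mount Carmel 44/71 = 62.0% → Mount Carmel
(Mercy wins every case group but Mount Carmel wins overall — Mercy's patients skew toward the low-rate critical group.)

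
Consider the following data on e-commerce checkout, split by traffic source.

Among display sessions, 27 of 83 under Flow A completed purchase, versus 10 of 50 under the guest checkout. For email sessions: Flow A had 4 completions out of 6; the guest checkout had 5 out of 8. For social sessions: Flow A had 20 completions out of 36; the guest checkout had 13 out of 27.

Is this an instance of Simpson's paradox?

Display: Flow A 27/83 = 32.5%, the guest checkout 10/50 = 20.0% → Flow A
Email: Flow A 4/6 = 66.7%, the guest checkout 5/8 = 62.5% → Flow A
Social: Flow A 20/36 = 55.6%, the guest checkout 13/27 = 48.1% → Flow A
Overall: Flow A 51/125 = 40.8%, the guest checkout 28/85 = 32.9% → Flow A
Flow A wins overall and in every traffic group — no reversal.

No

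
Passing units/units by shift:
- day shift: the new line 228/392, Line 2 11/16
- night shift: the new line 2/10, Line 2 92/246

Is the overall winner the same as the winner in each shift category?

Day shift: the new line 228/392 = 58.2%, Line 2 11/16 = 68.8% → Line 2
Night shift: the new line 2/10 = 20.0%, Line 2 92/246 = 37.4% → Line 2
Overall: the new line 230/402 = 57.2%, Line 2 103/262 = 39.3% → the new line
Line 2 wins each shift group but the new line wins overall — the comparison reverses. Line 2's units skew toward night shift, which has a lower base rate.

No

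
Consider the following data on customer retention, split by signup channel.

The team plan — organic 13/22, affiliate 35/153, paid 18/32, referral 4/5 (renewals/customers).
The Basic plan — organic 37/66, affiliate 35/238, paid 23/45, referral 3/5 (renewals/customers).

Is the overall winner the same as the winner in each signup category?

Organic: the team plan 13/22 = 59.1%, the Basic plan 37/66 = 56.1% → the team plan
Affiliate: the team plan 35/153 = 22.9%, the Basic plan 35/238 = 14.7% → the team plan
Paid: the team plan 18/32 = 56.2%, the Basic plan 23/45 = 51.1% → the team plan
Referral: the team plan 4/5 = 80.0%, the Basic plan 3/5 = 60.0% → the team plan
Overall: the team plan 70/212 = 33.0%, the Basic plan 98/354 = 27.7% → the team plan
The team plan wins overall and in every signup group — no reversal.

Yes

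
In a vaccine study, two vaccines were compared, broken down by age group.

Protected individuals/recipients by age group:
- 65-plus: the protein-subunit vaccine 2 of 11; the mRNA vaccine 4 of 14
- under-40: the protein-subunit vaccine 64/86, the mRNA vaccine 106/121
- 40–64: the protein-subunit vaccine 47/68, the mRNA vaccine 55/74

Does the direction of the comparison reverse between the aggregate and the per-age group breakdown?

65-plus: the protein-subunit vaccine 2/11 = 18.2%, the mRNA vaccine 4/14 = 28.6% → the mRNA vaccine
Under-40: the protein-subunit vaccine 64/86 = 74.4%, the mRNA vaccine 106/121 = 87.6% → the mRNA vaccine
40–64: the protein-subunit vaccine 47/68 = 69.1%, the mRNA vaccine 55/74 = 74.3% → the mRNA vaccine
Overall: the protein-subunit vaccine 113/165 = 68.5%, the mRNA vaccine 165/209 = 78.9% → the mRNA vaccine
The mRNA vaccine wins overall and in every age group — no reversal.

No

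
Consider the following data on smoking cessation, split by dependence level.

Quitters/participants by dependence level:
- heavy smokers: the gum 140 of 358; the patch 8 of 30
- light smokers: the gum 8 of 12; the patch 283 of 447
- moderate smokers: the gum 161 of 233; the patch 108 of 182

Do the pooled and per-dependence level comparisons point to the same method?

Heavy smokers: the gum 140/358 = 39.1%, the patch 8/30 = 26.7% → the gum
Light smokers: the gum 8/12 = 66.7%, the patch 283/447 = 63.3% → the gum
Moderate smokers: the gum 161/233 = 69.1%, the patch 108/182 = 59.3% → the gum
Overall: the gum 309/603 = 51.2%, the patch 399/659 = 60.5% → the patch
The gum wins each dependence group but the patch wins overall — the comparison reverses. The gum's participants skew toward heavy smokers, which has a lower base rate.

No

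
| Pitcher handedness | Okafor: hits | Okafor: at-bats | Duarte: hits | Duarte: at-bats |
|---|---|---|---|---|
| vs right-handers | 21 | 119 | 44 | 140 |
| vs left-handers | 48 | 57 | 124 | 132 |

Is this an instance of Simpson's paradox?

No

Vs right-handers: Okafor 21/119 = 17.6%, Duarte 44/140 = 31.4% → Duarte
Vs left-handers: Okafor 48/57 = 84.2%, Duarte 124/132 = 93.9% → Duarte
Overall: Okafor 69/176 = 39.2%, Duarte 168/272 = 61.8% → Duarte
Duarte wins overall and in every pitcher group — no reversal.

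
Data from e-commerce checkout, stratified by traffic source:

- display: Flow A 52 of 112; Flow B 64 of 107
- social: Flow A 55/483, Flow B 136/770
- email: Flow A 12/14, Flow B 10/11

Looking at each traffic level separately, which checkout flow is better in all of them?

Display: Flow A 52/112 = 46.4%, Flow B 64/107 = 59.8% → Flow B
Social: Flow A 55/483 = 11.4%, Flow B 136/770 = 17.7% → Flow B
Email: Flow A 12/14 = 85.7%, Flow B 10/11 = 90.9% → Flow B
Flow B has the higher rate in all 3 groups.

Flow B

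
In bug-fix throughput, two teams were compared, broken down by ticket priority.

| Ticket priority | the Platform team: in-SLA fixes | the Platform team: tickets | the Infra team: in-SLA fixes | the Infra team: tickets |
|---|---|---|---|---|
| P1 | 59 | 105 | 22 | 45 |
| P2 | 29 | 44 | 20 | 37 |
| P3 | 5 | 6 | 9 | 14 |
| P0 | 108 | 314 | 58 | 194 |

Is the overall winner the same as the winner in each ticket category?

Yes

P1: the Platform team 59/105 = 56.2%, the Infra team 22/45 = 48.9% → the Platform team
P2: the Platform team 29/44 = 65.9%, the Infra team 20/37 = 54.1% → the Platform team
P3: the Platform team 5/6 = 83.3%, the Infra team 9/14 = 64.3% → the Platform team
P0: the Platform team 108/314 = 34.4%, the Infra team 58/194 = 29.9% → the Platform team
Overall: the Platform team 201/469 = 42.9%, the Infra team 109/290 = 37.6% → the Platform team
The Platform team wins overall and in every ticket group — no reversal.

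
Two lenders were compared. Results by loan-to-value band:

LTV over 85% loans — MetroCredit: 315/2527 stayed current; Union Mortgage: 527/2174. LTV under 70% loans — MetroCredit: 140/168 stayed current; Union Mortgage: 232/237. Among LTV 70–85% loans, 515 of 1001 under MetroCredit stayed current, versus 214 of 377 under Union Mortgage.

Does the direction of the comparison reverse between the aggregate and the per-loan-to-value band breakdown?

LTV over 85%: MetroCredit 315/2527 = 12.5%, Union Mortgage 527/2174 = 24.2% → Union Mortgage
LTV under 70%: MetroCredit 140/168 = 83.3%, Union Mortgage 232/237 = 97.9% → Union Mortgage
LTV 70–85%: MetroCredit 515/1001 = 51.4%, Union Mortgage 214/377 = 56.8% → Union Mortgage
Overall: MetroCredit 970/3696 = 26.2%, Union Mortgage 973/2788 = 34.9% → Union Mortgage
Union Mortgage wins overall and in every loan-to-value group — no reversal.

No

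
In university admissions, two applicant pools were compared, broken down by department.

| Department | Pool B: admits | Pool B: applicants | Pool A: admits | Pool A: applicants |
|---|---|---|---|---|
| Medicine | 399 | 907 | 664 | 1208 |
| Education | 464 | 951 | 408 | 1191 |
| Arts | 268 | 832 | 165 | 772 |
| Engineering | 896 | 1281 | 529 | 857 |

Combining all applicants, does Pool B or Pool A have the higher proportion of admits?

Medicine: Pool B 399/907 = 44.0%, Pool A 664/1208 = 55.0% → Pool A
Education: Pool B 464/951 = 48.8%, Pool A 408/1191 = 34.3% → Pool B
Arts: Pool B 268/832 = 32.2%, Pool A 165/772 = 21.4% → Pool B
Engineering: Pool B 896/1281 = 69.9%, Pool A 529/857 = 61.7% → Pool B
Overall: Pool B 2027/3971 = 51.0%, Pool A 1766/4028 = 43.8% → Pool B
(Neither sweeps every department group, but Pool B has the higher pooled rate.)

Pool B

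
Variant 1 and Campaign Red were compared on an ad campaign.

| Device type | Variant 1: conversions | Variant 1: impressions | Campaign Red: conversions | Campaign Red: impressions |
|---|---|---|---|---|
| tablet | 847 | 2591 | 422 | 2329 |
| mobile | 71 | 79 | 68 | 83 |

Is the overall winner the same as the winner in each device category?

Tablet: Variant 1 847/2591 = 32.7%, Campaign Red 422/2329 = 18.1% → Variant 1
Mobile: Variant 1 71/79 = 89.9%, Campaign Red 68/83 = 81.9% → Variant 1
Overall: Variant 1 918/2670 = 34.4%, Campaign Red 490/2412 = 20.3% → Variant 1
Variant 1 wins overall and in every device group — no reversal.

Yes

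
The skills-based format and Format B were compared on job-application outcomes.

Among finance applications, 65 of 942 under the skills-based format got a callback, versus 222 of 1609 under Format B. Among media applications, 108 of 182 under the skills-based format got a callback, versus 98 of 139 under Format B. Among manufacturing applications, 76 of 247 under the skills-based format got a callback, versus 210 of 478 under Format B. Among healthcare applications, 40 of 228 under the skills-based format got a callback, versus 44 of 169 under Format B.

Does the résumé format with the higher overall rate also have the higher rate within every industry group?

Yes

Finance: the skills-based format 65/942 = 6.9%, Format B 222/1609 = 13.8% → Format B
Media: the skills-based format 108/182 = 59.3%, Format B 98/139 = 70.5% → Format B
Manufacturing: the skills-based format 76/247 = 30.8%, Format B 210/478 = 43.9% → Format B
Healthcare: the skills-based format 40/228 = 17.5%, Format B 44/169 = 26.0% → Format B
Overall: the skills-based format 289/1599 = 18.1%, Format B 574/2395 = 24.0% → Format B
Format B wins overall and in every industry group — no reversal.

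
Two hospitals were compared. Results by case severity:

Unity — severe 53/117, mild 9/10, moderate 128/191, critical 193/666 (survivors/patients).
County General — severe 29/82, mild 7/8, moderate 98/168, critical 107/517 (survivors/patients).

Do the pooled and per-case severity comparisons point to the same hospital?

Yes

Severe: Unity 53/117 = 45.3%, County General 29/82 = 35.4% → Unity
Mild: Unity 9/10 = 90.0%, County General 7/8 = 87.5% → Unity
Moderate: Unity 128/191 = 67.0%, County General 98/168 = 58.3% → Unity
Critical: Unity 193/666 = 29.0%, County General 107/517 = 20.7% → Unity
Overall: Unity 383/984 = 38.9%, County General 241/775 = 31.1% → Unity
Unity wins overall and in every case group — no reversal.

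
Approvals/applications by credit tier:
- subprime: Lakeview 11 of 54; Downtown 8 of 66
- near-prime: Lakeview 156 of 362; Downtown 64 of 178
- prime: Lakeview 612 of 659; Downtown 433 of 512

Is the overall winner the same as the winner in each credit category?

Subprime: Lakeview 11/54 = 20.4%, Downtown 8/66 = 12.1% → Lakeview
Near-prime: Lakeview 156/362 = 43.1%, Downtown 64/178 = 36.0% → Lakeview
Prime: Lakeview 612/659 = 92.9%, Downtown 433/512 = 84.6% → Lakeview
Overall: Lakeview 779/1075 = 72.5%, Downtown 505/756 = 66.8% → Lakeview
Lakeview wins overall and in every credit group — no reversal.

Yes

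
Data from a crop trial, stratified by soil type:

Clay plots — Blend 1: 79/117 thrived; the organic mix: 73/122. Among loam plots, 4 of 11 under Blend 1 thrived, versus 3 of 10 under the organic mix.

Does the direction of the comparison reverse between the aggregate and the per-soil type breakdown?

Clay: Blend 1 79/117 = 67.5%, the organic mix 73/122 = 59.8% → Blend 1
Loam: Blend 1 4/11 = 36.4%, the organic mix 3/10 = 30.0% → Blend 1
Overall: Blend 1 83/128 = 64.8%, the organic mix 76/132 = 57.6% → Blend 1
Blend 1 wins overall and in every soil group — no reversal.

No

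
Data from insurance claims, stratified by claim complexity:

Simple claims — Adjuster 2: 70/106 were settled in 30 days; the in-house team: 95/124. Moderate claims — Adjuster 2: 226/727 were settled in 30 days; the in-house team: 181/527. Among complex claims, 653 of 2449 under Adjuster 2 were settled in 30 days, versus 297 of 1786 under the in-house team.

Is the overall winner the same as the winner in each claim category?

Simple: Adjuster 2 70/106 = 66.0%, the in-house team 95/124 = 76.6% → the in-house team
Moderate: Adjuster 2 226/727 = 31.1%, the in-house team 181/527 = 34.3% → the in-house team
Complex: Adjuster 2 653/2449 = 26.7%, the in-house team 297/1786 = 16.6% → Adjuster 2
Overall: Adjuster 2 949/3282 = 28.9%, the in-house team 573/2437 = 23.5% → Adjuster 2
Neither sweeps: Adjuster 2 wins 1 of 3 groups, the in-house team wins 2. Adjuster 2 wins overall but not every group — no Simpson reversal.

No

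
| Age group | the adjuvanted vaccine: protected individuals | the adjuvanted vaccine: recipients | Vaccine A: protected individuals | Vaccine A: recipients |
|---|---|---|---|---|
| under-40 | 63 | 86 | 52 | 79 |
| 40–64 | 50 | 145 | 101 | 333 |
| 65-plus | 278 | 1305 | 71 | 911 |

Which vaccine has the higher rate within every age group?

Under-40: the adjuvanted vaccine 63/86 = 73.3%, Vaccine A 52/79 = 65.8% → the adjuvanted vaccine
40–64: the adjuvanted vaccine 50/145 = 34.5%, Vaccine A 101/333 = 30.3% → the adjuvanted vaccine
65-plus: the adjuvanted vaccine 278/1305 = 21.3%, Vaccine A 71/911 = 7.8% → the adjuvanted vaccine
The adjuvanted vaccine has the higher rate in all 3 groups.

the adjuvanted vaccine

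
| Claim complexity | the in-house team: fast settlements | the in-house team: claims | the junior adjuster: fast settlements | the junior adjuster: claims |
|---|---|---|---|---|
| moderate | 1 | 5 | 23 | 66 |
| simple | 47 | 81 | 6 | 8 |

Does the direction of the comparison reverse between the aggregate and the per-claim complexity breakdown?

Yes

Moderate: the in-house team 1/5 = 20.0%, the junior adjuster 23/66 = 34.8% → the junior adjuster
Simple: the in-house team 47/81 = 58.0%, the junior adjuster 6/8 = 75.0% → the junior adjuster
Overall: the in-house team 48/86 = 55.8%, the junior adjuster 29/74 = 39.2% → the in-house team
The junior adjuster wins each claim group but the in-house team wins overall — the comparison reverses. The junior adjuster's claims skew toward moderate, which has a lower base rate.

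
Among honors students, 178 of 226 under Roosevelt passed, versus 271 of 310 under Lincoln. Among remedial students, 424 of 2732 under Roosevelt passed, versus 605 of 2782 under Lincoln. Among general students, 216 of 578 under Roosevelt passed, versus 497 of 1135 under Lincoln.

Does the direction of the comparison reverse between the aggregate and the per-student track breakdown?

No

Honors: Roosevelt 178/226 = 78.8%, Lincoln 271/310 = 87.4% → Lincoln
Remedial: Roosevelt 424/2732 = 15.5%, Lincoln 605/2782 = 21.7% → Lincoln
General: Roosevelt 216/578 = 37.4%, Lincoln 497/1135 = 43.8% → Lincoln
Overall: Roosevelt 818/3536 = 23.1%, Lincoln 1373/4227 = 32.5% → Lincoln
Lincoln wins overall and in every student group — no reversal.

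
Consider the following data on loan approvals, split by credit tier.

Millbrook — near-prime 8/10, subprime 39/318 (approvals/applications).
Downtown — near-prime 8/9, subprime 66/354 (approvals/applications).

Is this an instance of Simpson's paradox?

Near-prime: Millbrook 8/10 = 80.0%, Downtown 8/9 = 88.9% → Downtown
Subprime: Millbrook 39/318 = 12.3%, Downtown 66/354 = 18.6% → Downtown
Overall: Millbrook 47/328 = 14.3%, Downtown 74/363 = 20.4% → Downtown
Downtown wins overall and in every credit group — no reversal.

No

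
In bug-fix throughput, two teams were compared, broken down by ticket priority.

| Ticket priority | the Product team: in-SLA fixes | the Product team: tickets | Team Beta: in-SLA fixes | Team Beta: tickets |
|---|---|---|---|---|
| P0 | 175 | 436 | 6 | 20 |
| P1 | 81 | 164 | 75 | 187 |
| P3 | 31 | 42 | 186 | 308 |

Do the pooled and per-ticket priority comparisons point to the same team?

P0: the Product team 175/436 = 40.1%, Team Beta 6/20 = 30.0% → the Product team
P1: the Product team 81/164 = 49.4%, Team Beta 75/187 = 40.1% → the Product team
P3: the Product team 31/42 = 73.8%, Team Beta 186/308 = 60.4% → the Product team
Overall: the Product team 287/642 = 44.7%, Team Beta 267/515 = 51.8% → Team Beta
The Product team wins each ticket group but Team Beta wins overall — the comparison reverses. The Product team's tickets skew toward P0, which has a lower base rate.

No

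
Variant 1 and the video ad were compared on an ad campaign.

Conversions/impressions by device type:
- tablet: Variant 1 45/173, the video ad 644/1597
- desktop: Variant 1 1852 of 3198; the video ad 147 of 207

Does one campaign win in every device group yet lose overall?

Tablet: Variant 1 45/173 = 26.0%, the video ad 644/1597 = 40.3% → the video ad
Desktop: Variant 1 1852/3198 = 57.9%, the video ad 147/207 = 71.0% → the video ad
Overall: Variant 1 1897/3371 = 56.3%, the video ad 791/1804 = 43.8% → Variant 1
The video ad wins each device group but Variant 1 wins overall — the comparison reverses. The video ad's impressions skew toward tablet, which has a lower base rate.

Yes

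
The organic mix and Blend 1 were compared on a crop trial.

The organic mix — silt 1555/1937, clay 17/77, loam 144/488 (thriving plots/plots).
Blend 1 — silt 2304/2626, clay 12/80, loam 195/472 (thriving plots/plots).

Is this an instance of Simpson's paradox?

Silt: the organic mix 1555/1937 = 80.3%, Blend 1 2304/2626 = 87.7% → Blend 1
Clay: the organic mix 17/77 = 22.1%, Blend 1 12/80 = 15.0% → the organic mix
Loam: the organic mix 144/488 = 29.5%, Blend 1 195/472 = 41.3% → Blend 1
Overall: the organic mix 1716/2502 = 68.6%, Blend 1 2511/3178 = 79.0% → Blend 1
Neither sweeps: the organic mix wins 1 of 3 groups, Blend 1 wins 2. Blend 1 wins overall but not every group — no Simpson reversal.

No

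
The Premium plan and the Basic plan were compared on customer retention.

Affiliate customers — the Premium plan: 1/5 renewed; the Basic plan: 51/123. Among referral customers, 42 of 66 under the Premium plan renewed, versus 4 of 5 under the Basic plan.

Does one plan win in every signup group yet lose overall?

Yes

Affiliate: the Premium plan 1/5 = 20.0%, the Basic plan 51/123 = 41.5% → the Basic plan
Referral: the Premium plan 42/66 = 63.6%, the Basic plan 4/5 = 80.0% → the Basic plan
Overall: the Premium plan 43/71 = 60.6%, the Basic plan 55/128 = 43.0% → the Premium plan
The Basic plan wins each signup group but the Premium plan wins overall — the comparison reverses. The Basic plan's customers skew toward affiliate, which has a lower base rate.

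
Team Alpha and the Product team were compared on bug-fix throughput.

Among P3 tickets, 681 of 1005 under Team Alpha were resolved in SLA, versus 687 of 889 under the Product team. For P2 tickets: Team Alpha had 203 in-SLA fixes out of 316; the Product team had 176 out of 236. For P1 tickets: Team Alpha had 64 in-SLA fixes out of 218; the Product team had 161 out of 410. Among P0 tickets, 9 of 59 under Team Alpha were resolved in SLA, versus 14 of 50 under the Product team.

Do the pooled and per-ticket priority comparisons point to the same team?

P3: Team Alpha 681/1005 = 67.8%, the Product team 687/889 = 77.3% → the Product team
P2: Team Alpha 203/316 = 64.2%, the Product team 176/236 = 74.6% → the Product team
P1: Team Alpha 64/218 = 29.4%, the Product team 161/410 = 39.3% → the Product team
P0: Team Alpha 9/59 = 15.3%, the Product team 14/50 = 28.0% → the Product team
Overall: Team Alpha 957/1598 = 59.9%, the Product team 1038/1585 = 65.5% → the Product team
The Product team wins overall and in every ticket group — no reversal.

Yes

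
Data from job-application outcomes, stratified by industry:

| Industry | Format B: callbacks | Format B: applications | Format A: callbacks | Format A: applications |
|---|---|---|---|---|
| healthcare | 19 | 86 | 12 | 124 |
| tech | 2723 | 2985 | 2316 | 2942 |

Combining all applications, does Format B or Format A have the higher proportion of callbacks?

Format B

Healthcare: Format B 19/86 = 22.1%, Format A 12/124 = 9.7% → Format B
Tech: Format B 2723/2985 = 91.2%, Format A 2316/2942 = 78.7% → Format B
Overall: Format B 2742/3071 = 89.3%, Format A 2328/3066 = 75.9% → Format B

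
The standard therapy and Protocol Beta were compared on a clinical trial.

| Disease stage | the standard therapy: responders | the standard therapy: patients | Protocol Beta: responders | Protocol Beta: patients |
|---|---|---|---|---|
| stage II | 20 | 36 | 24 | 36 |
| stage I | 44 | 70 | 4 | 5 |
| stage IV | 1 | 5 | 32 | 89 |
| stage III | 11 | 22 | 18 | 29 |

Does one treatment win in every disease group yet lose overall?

Yes

Stage II: the standard therapy 20/36 = 55.6%, Protocol Beta 24/36 = 66.7% → Protocol Beta
Stage I: the standard therapy 44/70 = 62.9%, Protocol Beta 4/5 = 80.0% → Protocol Beta
Stage IV: the standard therapy 1/5 = 20.0%, Protocol Beta 32/89 = 36.0% → Protocol Beta
Stage III: the standard therapy 11/22 = 50.0%, Protocol Beta 18/29 = 62.1% → Protocol Beta
Overall: the standard therapy 76/133 = 57.1%, Protocol Beta 78/159 = 49.1% → the standard therapy
Protocol Beta wins each disease group but the standard therapy wins overall — the comparison reverses. Protocol Beta's patients skew toward stage IV, which has a lower base rate.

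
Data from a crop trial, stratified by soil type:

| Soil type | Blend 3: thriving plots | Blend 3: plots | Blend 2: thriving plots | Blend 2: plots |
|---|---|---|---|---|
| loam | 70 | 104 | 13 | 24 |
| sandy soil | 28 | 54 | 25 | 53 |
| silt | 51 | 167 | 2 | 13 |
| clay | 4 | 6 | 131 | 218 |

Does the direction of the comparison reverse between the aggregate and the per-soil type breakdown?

Loam: Blend 3 70/104 = 67.3%, Blend 2 13/24 = 54.2% → Blend 3
Sandy soil: Blend 3 28/54 = 51.9%, Blend 2 25/53 = 47.2% → Blend 3
Silt: Blend 3 51/167 = 30.5%, Blend 2 2/13 = 15.4% → Blend 3
Clay: Blend 3 4/6 = 66.7%, Blend 2 131/218 = 60.1% → Blend 3
Overall: Blend 3 153/331 = 46.2%, Blend 2 171/308 = 55.5% → Blend 2
Blend 3 wins each soil group but Blend 2 wins overall — the comparison reverses. Blend 3's plots skew toward silt, which has a lower base rate.

Yes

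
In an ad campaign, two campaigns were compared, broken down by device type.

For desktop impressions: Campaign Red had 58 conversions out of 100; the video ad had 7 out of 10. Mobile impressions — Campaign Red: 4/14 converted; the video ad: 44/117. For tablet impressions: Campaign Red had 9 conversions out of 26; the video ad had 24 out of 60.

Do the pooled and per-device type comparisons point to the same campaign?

Desktop: Campaign Red 58/100 = 58.0%, the video ad 7/10 = 70.0% → the video ad
Mobile: Campaign Red 4/14 = 28.6%, the video ad 44/117 = 37.6% → the video ad
Tablet: Campaign Red 9/26 = 34.6%, the video ad 24/60 = 40.0% → the video ad
Overall: Campaign Red 71/140 = 50.7%, the video ad 75/187 = 40.1% → Campaign Red
The video ad wins each device group but Campaign Red wins overall — the comparison reverses. The video ad's impressions skew toward mobile, which has a lower base rate.

No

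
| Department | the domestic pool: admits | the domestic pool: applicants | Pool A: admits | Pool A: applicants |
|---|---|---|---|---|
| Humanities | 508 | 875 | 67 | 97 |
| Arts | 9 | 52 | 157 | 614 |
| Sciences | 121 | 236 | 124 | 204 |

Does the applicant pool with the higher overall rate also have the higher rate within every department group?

No

Humanities: the domestic pool 508/875 = 58.1%, Pool A 67/97 = 69.1% → Pool A
Arts: the domestic pool 9/52 = 17.3%, Pool A 157/614 = 25.6% → Pool A
Sciences: the domestic pool 121/236 = 51.3%, Pool A 124/204 = 60.8% → Pool A
Overall: the domestic pool 638/1163 = 54.9%, Pool A 348/915 = 38.0% → the domestic pool
Pool A wins each department group but the domestic pool wins overall — the comparison reverses. Pool A's applicants skew toward Arts, which has a lower base rate.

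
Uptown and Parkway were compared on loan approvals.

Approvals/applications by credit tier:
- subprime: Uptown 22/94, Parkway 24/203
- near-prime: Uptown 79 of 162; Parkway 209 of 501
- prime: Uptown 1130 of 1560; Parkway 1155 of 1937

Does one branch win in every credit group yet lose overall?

No

Subprime: Uptown 22/94 = 23.4%, Parkway 24/203 = 11.8% → Uptown
Near-prime: Uptown 79/162 = 48.8%, Parkway 209/501 = 41.7% → Uptown
Prime: Uptown 1130/1560 = 72.4%, Parkway 1155/1937 = 59.6% → Uptown
Overall: Uptown 1231/1816 = 67.8%, Parkway 1388/2641 = 52.6% → Uptown
Uptown wins overall and in every credit group — no reversal.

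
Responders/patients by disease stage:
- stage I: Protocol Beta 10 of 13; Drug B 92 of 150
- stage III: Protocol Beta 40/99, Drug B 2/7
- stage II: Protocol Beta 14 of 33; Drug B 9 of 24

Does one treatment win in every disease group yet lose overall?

Stage I: Protocol Beta 10/13 = 76.9%, Drug B 92/150 = 61.3% → Protocol Beta
Stage III: Protocol Beta 40/99 = 40.4%, Drug B 2/7 = 28.6% → Protocol Beta
Stage II: Protocol Beta 14/33 = 42.4%, Drug B 9/24 = 37.5% → Protocol Beta
Overall: Protocol Beta 64/145 = 44.1%, Drug B 103/181 = 56.9% → Drug B
Protocol Beta wins each disease group but Drug B wins overall — the comparison reverses. Protocol Beta's patients skew toward stage III, which has a lower base rate.

Yes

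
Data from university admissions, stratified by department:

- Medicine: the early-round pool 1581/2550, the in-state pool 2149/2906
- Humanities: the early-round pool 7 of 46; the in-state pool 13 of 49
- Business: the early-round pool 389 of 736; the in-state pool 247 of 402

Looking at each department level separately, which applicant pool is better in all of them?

the in-state pool

Medicine: the early-round pool 1581/2550 = 62.0%, the in-state pool 2149/2906 = 74.0% → the in-state pool
Humanities: the early-round pool 7/46 = 15.2%, the in-state pool 13/49 = 26.5% → the in-state pool
Business: the early-round pool 389/736 = 52.9%, the in-state pool 247/402 = 61.4% → the in-state pool
The in-state pool has the higher rate in all 3 groups.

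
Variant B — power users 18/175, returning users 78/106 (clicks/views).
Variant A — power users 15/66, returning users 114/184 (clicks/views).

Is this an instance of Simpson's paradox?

No

Power users: Variant B 18/175 = 10.3%, Variant A 15/66 = 22.7% → Variant A
Returning users: Variant B 78/106 = 73.6%, Variant A 114/184 = 62.0% → Variant B
Overall: Variant B 96/281 = 34.2%, Variant A 129/250 = 51.6% → Variant A
Neither sweeps: Variant B wins 1 of 2 groups, Variant A wins 1. Variant A wins overall but not every group — no Simpson reversal.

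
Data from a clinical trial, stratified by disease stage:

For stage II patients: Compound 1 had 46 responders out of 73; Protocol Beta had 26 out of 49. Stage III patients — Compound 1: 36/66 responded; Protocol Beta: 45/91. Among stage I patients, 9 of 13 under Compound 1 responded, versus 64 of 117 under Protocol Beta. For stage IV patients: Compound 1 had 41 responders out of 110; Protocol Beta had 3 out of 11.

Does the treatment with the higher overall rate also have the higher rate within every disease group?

No

Stage II: Compound 1 46/73 = 63.0%, Protocol Beta 26/49 = 53.1% → Compound 1
Stage III: Compound 1 36/66 = 54.5%, Protocol Beta 45/91 = 49.5% → Compound 1
Stage I: Compound 1 9/13 = 69.2%, Protocol Beta 64/117 = 54.7% → Compound 1
Stage IV: Compound 1 41/110 = 37.3%, Protocol Beta 3/11 = 27.3% → Compound 1
Overall: Compound 1 132/262 = 50.4%, Protocol Beta 138/268 = 51.5% → Protocol Beta
Compound 1 wins each disease group but Protocol Beta wins overall — the comparison reverses. Compound 1's patients skew toward stage IV, which has a lower base rate.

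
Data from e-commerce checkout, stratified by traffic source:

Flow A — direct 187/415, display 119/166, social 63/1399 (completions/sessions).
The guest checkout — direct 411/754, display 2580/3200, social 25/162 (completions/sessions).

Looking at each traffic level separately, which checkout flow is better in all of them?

Direct: Flow A 187/415 = 45.1%, the guest checkout 411/754 = 54.5% → the guest checkout
Display: Flow A 119/166 = 71.7%, the guest checkout 2580/3200 = 80.6% → the guest checkout
Social: Flow A 63/1399 = 4.5%, the guest checkout 25/162 = 15.4% → the guest checkout
The guest checkout has the higher rate in all 3 groups.

the guest checkout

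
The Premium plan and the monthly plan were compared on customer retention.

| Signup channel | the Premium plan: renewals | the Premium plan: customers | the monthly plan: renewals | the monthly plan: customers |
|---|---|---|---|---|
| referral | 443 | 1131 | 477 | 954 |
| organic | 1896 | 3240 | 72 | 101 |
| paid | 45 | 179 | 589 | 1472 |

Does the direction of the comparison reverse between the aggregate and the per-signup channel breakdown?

Referral: the Premium plan 443/1131 = 39.2%, the monthly plan 477/954 = 50.0% → the monthly plan
Organic: the Premium plan 1896/3240 = 58.5%, the monthly plan 72/101 = 71.3% → the monthly plan
Paid: the Premium plan 45/179 = 25.1%, the monthly plan 589/1472 = 40.0% → the monthly plan
Overall: the Premium plan 2384/4550 = 52.4%, the monthly plan 1138/2527 = 45.0% → the Premium plan
The monthly plan wins each signup group but the Premium plan wins overall — the comparison reverses. The monthly plan's customers skew toward paid, which has a lower base rate.

Yes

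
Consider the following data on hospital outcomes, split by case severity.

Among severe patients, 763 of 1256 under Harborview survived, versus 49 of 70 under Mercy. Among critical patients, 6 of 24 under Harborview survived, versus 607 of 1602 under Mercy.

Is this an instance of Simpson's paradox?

Yes

Severe: Harborview 763/1256 = 60.7%, Mercy 49/70 = 70.0% → Mercy
Critical: Harborview 6/24 = 25.0%, Mercy 607/1602 = 37.9% → Mercy
Overall: Harborview 769/1280 = 60.1%, Mercy 656/1672 = 39.2% → Harborview
Mercy wins each case group but Harborview wins overall — the comparison reverses. Mercy's patients skew toward critical, which has a lower base rate.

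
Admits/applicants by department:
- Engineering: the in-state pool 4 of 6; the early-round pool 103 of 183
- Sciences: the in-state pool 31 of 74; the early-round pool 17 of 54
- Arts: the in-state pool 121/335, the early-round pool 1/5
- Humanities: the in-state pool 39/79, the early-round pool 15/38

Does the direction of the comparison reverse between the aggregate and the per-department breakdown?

Engineering: the in-state pool 4/6 = 66.7%, the early-round pool 103/183 = 56.3% → the in-state pool
Sciences: the in-state pool 31/74 = 41.9%, the early-round pool 17/54 = 31.5% → the in-state pool
Arts: the in-state pool 121/335 = 36.1%, the early-round pool 1/5 = 20.0% → the in-state pool
Humanities: the in-state pool 39/79 = 49.4%, the early-round pool 15/38 = 39.5% → the in-state pool
Overall: the in-state pool 195/494 = 39.5%, the early-round pool 136/280 = 48.6% → the early-round pool
The in-state pool wins each department group but the early-round pool wins overall — the comparison reverses. The in-state pool's applicants skew toward Arts, which has a lower base rate.

Yes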